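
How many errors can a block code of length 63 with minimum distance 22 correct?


Correction capability = floor((d-1)/2) = floor((22-1)/2) = 10

10 errors


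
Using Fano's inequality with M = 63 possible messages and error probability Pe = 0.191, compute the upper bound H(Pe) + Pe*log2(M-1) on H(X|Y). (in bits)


H(Pe) = -Pe*log2(Pe) - (1-Pe)*log2(1-Pe) = -0.191*log2(0.191) - 0.809*log2(0.809) = 0.456176 + 0.247383 = 0.7036. Pe*log2(M-1) = 0.191*log2(62) = 1.137251. Bound = H(Pe) + Pe*log2(M-1) = 0.456176 + 0.247383 + 1.137251 = 1.8408

1.8408 bits


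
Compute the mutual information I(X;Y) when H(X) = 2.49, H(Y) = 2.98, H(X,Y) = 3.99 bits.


I(X;Y) = H(X) + H(Y) - H(X,Y) = 2.49 + 2.98 - 3.99 = 1.48

1.48 bits


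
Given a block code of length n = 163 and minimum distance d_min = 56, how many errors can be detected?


Detection capability = d_min - 1 = 56 - 1 = 55

55 errors


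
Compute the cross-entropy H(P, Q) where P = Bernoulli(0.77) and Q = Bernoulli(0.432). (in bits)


H(P,Q) = -p*log2(q) - (1-p)*log2(1-q). -0.77*log2(0.432) = 0.932391; -0.23*log2(0.568) = 0.187689. H(P,Q) = 0.932391 + 0.187689 = 1.1201

1.1201 bits


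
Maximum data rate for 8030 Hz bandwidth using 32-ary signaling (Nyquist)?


Rate = 2 * B * log2(M) = 2 * 8030 * 5.0 = 80300.0

80300.0 bps


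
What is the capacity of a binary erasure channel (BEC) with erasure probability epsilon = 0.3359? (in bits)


C = 1 - epsilon = 1 - 0.3359 = 0.6641

0.6641 bits


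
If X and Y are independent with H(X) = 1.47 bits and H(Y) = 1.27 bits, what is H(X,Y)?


For independent variables, H(X,Y) = H(X) + H(Y) = 1.47 + 1.27 = 2.74

2.74 bits


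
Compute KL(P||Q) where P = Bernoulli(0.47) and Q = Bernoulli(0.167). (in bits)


KL = p*log2(p/q) + (1-p)*log2((1-p)/(1-q)) = 0.47*log2(0.47/0.167) + 0.53*log2(0.53/0.833) = 0.3559

0.3559 bits


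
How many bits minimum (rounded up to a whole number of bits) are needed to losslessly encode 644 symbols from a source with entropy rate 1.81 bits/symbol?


Minimum bits >= n * H = 644 * 1.81 = 1165.64, rounded up to a whole number of bits = 1166

1166 bits


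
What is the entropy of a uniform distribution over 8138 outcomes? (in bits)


H = log2(n) = log2(8138) = 12.9905

12.9905 bits


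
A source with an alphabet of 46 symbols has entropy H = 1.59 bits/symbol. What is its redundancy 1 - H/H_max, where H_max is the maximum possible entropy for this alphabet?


H_max = log2(K) = log2(46) = 5.5236 bits/symbol. Redundancy = 1 - H/H_max = 1 - 1.59/5.5236 = 1 - 0.2879 = 0.7121

0.7121


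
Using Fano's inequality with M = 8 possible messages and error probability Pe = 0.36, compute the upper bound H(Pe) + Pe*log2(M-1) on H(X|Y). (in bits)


H(Pe) = -Pe*log2(Pe) - (1-Pe)*log2(1-Pe) = -0.36*log2(0.36) - 0.64*log2(0.64) = 0.530615 + 0.412068 = 0.9427. Pe*log2(M-1) = 0.36*log2(7) = 1.010648. Bound = H(Pe) + Pe*log2(M-1) = 0.530615 + 0.412068 + 1.010648 = 1.9533

1.9533 bits


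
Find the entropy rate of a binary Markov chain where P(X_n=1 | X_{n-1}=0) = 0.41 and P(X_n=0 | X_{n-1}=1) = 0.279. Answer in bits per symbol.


Stationary distribution: pi_0 = p10/(p01+p10) = 0.4049, pi_1 = 0.5951. Entropy rate H' = pi_0*H(p01) + pi_1*H(p10) = 0.4049*0.9765 + 0.5951*0.8541 = 0.9037

0.9037 bits/symbol


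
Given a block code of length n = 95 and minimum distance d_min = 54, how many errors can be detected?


Detection capability = d_min - 1 = 54 - 1 = 53

53 errors


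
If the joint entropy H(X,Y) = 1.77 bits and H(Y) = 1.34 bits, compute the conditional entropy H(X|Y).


H(X|Y) = H(X,Y) - H(Y) = 1.77 - 1.34 = 0.43

0.43 bits


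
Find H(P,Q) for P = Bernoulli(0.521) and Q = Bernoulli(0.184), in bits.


H(P,Q) = -p*log2(q) - (1-p)*log2(1-q). -0.521*log2(0.184) = 1.272398; -0.479*log2(0.816) = 0.140519. H(P,Q) = 1.272398 + 0.140519 = 1.4129

1.4129 bits


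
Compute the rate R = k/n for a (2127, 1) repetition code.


Rate = k/n = 1/2127

1/2127


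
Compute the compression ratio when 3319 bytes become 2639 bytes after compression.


Ratio = original / compressed = 3319 / 2639 = 1.2577

1.2577


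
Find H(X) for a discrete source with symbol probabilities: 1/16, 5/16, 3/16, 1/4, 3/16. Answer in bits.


H = -sum(p_i * log2(p_i)). Terms: -(1/16)*log2(1/16) = 0.250000; -(5/16)*log2(5/16) = 0.524397; -(3/16)*log2(3/16) = 0.452820; -(1/4)*log2(1/4) = 0.500000; -(3/16)*log2(3/16) = 0.452820. H = 0.250000 + 0.524397 + 0.452820 + 0.500000 + 0.452820 = 2.18

2.18 bits


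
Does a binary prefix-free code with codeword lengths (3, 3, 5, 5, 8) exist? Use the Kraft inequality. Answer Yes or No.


Kraft sum = sum(2^(-l_i)) = 0.3164, need <= 1. Result: satisfied (a binary prefix-free code with these lengths exists)

Yes


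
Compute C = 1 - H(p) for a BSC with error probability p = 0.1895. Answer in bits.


H(p) = -p*log2(p) - (1-p)*log2(1-p) = -0.1895*log2(0.1895) - 0.8105*log2(0.8105) = 0.454749 + 0.245675 = 0.7004. C = 1 - H(p) = 1 - 0.7004 = 0.2996

0.2996 bits


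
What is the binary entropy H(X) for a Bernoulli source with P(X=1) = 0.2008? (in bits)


H = -p*log2(p) - (1-p)*log2(1-p). -0.2008*log2(0.2008) = 0.465087; -0.7992*log2(0.7992) = 0.258439. H = 0.465087 + 0.258439 = 0.7235

0.7235 bits


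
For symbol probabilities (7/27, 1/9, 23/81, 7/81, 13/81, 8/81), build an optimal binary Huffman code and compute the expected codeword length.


Huffman construction (repeatedly merge the two least-probable nodes; each merge adds 1 bit to every symbol beneath it): 7/81 + 8/81 = 5/27; 1/9 + 13/81 = 22/81; 5/27 + 7/27 = 4/9; 22/81 + 23/81 = 5/9; 4/9 + 5/9 = 1. Resulting codeword lengths (in the order the probabilities were given): (2, 3, 2, 3, 3, 3). L_avg = sum(p_i * l_i) = 7/27*2 + 1/9*3 + 23/81*2 + 7/81*3 + 13/81*3 + 8/81*3 = 199/81 = 2.4568

2.4568 bits


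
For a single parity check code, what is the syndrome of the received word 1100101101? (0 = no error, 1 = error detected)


Syndrome = XOR of all bits = 1 XOR 1 XOR 0 XOR 0 XOR 1 XOR 0 XOR 1 XOR 1 XOR 0 XOR 1 = 0

0


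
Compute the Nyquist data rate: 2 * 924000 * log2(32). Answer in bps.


Rate = 2 * B * log2(M) = 2 * 924000 * 5.0 = 9240000.0

9240000.0 bps


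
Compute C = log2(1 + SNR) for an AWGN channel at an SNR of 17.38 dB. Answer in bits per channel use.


SNR_linear = 10^(17.38/10) = 54.7016; C = log2(1 + SNR_linear) = log2(1 + 54.7016) = 5.7996

5.7996 bits/channel use


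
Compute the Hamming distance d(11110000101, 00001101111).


Count differing positions: ^ ^ ^ ^ ^ ^ . ^ . ^ . = 8 differences

8


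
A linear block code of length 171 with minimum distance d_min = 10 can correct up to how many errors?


Correction capability = floor((d-1)/2) = floor((10-1)/2) = 4

4 errors


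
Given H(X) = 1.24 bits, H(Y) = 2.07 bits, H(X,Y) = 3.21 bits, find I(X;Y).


I(X;Y) = H(X) + H(Y) - H(X,Y) = 1.24 + 2.07 - 3.21 = 0.1

0.1 bits


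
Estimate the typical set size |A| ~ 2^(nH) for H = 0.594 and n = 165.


log2|A_typical| = nH = 165 * 0.594 = 98.01, so |A_typical| ~ 2^98.01 = 3.191e+29

3.191e+29


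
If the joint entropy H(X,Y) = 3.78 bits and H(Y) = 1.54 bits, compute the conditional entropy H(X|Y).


H(X|Y) = H(X,Y) - H(Y) = 3.78 - 1.54 = 2.24

2.24 bits


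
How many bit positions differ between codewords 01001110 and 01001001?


Count differing positions: . . . . . ^ ^ ^ = 3 differences

3


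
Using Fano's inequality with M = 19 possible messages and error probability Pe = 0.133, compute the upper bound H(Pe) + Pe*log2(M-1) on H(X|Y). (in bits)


H(Pe) = -Pe*log2(Pe) - (1-Pe)*log2(1-Pe) = -0.133*log2(0.133) - 0.867*log2(0.867) = 0.387097 + 0.178512 = 0.5656. Pe*log2(M-1) = 0.133*log2(18) = 0.554600. Bound = H(Pe) + Pe*log2(M-1) = 0.387097 + 0.178512 + 0.554600 = 1.1202

1.1202 bits


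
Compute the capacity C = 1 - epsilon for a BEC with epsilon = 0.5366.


C = 1 - epsilon = 1 - 0.5366 = 0.4634

0.4634 bits


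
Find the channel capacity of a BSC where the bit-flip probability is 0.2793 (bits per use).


H(p) = -p*log2(p) - (1-p)*log2(1-p) = -0.2793*log2(0.2793) - 0.7207*log2(0.7207) = 0.513943 + 0.340552 = 0.8545. C = 1 - H(p) = 1 - 0.8545 = 0.1455

0.1455 bits


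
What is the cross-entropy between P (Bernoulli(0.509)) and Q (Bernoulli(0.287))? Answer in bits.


H(P,Q) = -p*log2(q) - (1-p)*log2(1-q). -0.509*log2(0.287) = 0.916647; -0.491*log2(0.713) = 0.239621. H(P,Q) = 0.916647 + 0.239621 = 1.1563

1.1563 bits


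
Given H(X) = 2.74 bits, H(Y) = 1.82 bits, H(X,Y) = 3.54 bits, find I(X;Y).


I(X;Y) = H(X) + H(Y) - H(X,Y) = 2.74 + 1.82 - 3.54 = 1.02

1.02 bits


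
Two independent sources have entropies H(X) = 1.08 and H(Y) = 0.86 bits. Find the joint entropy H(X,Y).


For independent variables, H(X,Y) = H(X) + H(Y) = 1.08 + 0.86 = 1.94

1.94 bits


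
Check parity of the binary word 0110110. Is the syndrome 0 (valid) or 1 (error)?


Syndrome = XOR of all bits = 0 XOR 1 XOR 1 XOR 0 XOR 1 XOR 1 XOR 0 = 0

0


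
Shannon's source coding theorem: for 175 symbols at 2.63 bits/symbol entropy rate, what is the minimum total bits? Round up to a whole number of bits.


Minimum bits >= n * H = 175 * 2.63 = 460.25, rounded up to a whole number of bits = 461

461 bits


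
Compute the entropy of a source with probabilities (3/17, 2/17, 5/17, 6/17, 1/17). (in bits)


H = -sum(p_i * log2(p_i)). Terms: -(3/17)*log2(3/17) = 0.441618; -(2/17)*log2(2/17) = 0.363231; -(5/17)*log2(5/17) = 0.519275; -(6/17)*log2(6/17) = 0.530294; -(1/17)*log2(1/17) = 0.240439. H = 0.441618 + 0.363231 + 0.519275 + 0.530294 + 0.240439 = 2.0949

2.0949 bits


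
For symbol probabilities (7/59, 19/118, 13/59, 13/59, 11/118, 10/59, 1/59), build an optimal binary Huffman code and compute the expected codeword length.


Huffman construction (repeatedly merge the two least-probable nodes; each merge adds 1 bit to every symbol beneath it): 1/59 + 11/118 = 13/118; 13/118 + 7/59 = 27/118; 19/118 + 10/59 = 39/118; 13/59 + 13/59 = 26/59; 27/118 + 39/118 = 33/59; 26/59 + 33/59 = 1. Resulting codeword lengths (in the order the probabilities were given): (3, 3, 2, 2, 4, 3, 4). L_avg = sum(p_i * l_i) = 7/59*3 + 19/118*3 + 13/59*2 + 13/59*2 + 11/118*4 + 10/59*3 + 1/59*4 = 315/118 = 2.6695

2.6695 bits


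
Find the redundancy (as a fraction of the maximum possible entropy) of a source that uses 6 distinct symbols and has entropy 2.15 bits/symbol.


H_max = log2(K) = log2(6) = 2.585 bits/symbol. Redundancy = 1 - H/H_max = 1 - 2.15/2.585 = 1 - 0.8317 = 0.1683

0.1683


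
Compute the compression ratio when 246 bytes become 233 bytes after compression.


Ratio = original / compressed = 246 / 233 = 1.0558

1.0558


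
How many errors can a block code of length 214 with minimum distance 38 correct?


Correction capability = floor((d-1)/2) = floor((38-1)/2) = 18

18 errors


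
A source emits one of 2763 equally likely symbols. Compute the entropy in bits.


H = log2(n) = log2(2763) = 11.432

11.432 bits


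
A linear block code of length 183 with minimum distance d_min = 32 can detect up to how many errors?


Detection capability = d_min - 1 = 32 - 1 = 31

31 errors


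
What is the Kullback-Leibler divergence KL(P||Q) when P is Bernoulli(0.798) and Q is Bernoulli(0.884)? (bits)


KL = p*log2(p/q) + (1-p)*log2((1-p)/(1-q)) = 0.798*log2(0.798/0.884) + 0.202*log2(0.202/0.116) = 0.0438

0.0438 bits


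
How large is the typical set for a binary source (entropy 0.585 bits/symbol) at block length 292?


log2|A_typical| = nH = 292 * 0.585 = 170.82, so |A_typical| ~ 2^170.82 = 2.642e+51

2.642e+51


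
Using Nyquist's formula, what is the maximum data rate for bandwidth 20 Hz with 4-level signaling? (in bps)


Rate = 2 * B * log2(M) = 2 * 20 * 2.0 = 80.0

80.0 bps


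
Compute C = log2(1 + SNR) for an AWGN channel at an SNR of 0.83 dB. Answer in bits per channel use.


SNR_linear = 10^(0.83/10) = 1.2106; C = log2(1 + SNR_linear) = log2(1 + 1.2106) = 1.1444

1.1444 bits/channel use


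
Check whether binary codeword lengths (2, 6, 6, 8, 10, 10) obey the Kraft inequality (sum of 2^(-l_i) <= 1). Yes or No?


Kraft sum = sum(2^(-l_i)) = 0.2871, need <= 1. Result: satisfied (a binary prefix-free code with these lengths exists)

Yes


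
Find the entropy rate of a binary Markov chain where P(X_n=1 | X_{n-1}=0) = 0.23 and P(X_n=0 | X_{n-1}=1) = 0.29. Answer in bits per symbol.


Stationary distribution: pi_0 = p10/(p01+p10) = 0.5577, pi_1 = 0.4423. Entropy rate H' = pi_0*H(p01) + pi_1*H(p10) = 0.5577*0.778 + 0.4423*0.8687 = 0.8181

0.8181 bits/symbol


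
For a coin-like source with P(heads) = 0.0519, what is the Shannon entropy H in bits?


H = -p*log2(p) - (1-p)*log2(1-p). -0.0519*log2(0.0519) = 0.221516; -0.9481*log2(0.9481) = 0.072898. H = 0.221516 + 0.072898 = 0.2944

0.2944 bits


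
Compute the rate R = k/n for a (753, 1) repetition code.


Rate = k/n = 1/753

1/753


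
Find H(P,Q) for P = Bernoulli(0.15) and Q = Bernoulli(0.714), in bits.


H(P,Q) = -p*log2(q) - (1-p)*log2(1-q). -0.15*log2(0.714) = 0.072901; -0.85*log2(0.286) = 1.535026. H(P,Q) = 0.072901 + 1.535026 = 1.6079

1.6079 bits


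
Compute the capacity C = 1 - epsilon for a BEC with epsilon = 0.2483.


C = 1 - epsilon = 1 - 0.2483 = 0.7517

0.7517 bits


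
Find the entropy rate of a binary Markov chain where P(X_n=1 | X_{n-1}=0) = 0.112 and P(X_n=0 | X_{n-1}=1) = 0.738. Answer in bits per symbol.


Stationary distribution: pi_0 = p10/(p01+p10) = 0.8682, pi_1 = 0.1318. Entropy rate H' = pi_0*H(p01) + pi_1*H(p10) = 0.8682*0.5059 + 0.1318*0.8297 = 0.5486

0.5486 bits/symbol


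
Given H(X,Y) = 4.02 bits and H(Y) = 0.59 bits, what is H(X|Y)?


H(X|Y) = H(X,Y) - H(Y) = 4.02 - 0.59 = 3.43

3.43 bits


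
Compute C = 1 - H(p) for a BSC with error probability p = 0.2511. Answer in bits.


H(p) = -p*log2(p) - (1-p)*log2(1-p) = -0.2511*log2(0.2511) - 0.7489*log2(0.7489) = 0.500610 + 0.312407 = 0.813. C = 1 - H(p) = 1 - 0.813 = 0.187

0.187 bits


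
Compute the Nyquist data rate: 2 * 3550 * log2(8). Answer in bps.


Rate = 2 * B * log2(M) = 2 * 3550 * 3.0 = 21300.0

21300.0 bps


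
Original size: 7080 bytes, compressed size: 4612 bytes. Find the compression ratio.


Ratio = original / compressed = 7080 / 4612 = 1.5351

1.5351


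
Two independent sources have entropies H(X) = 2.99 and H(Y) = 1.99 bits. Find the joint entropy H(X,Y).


For independent variables, H(X,Y) = H(X) + H(Y) = 2.99 + 1.99 = 4.98

4.98 bits


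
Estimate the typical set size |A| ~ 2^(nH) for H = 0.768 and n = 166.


log2|A_typical| = nH = 166 * 0.768 = 127.488, so |A_typical| ~ 2^127.488 = 2.386e+38

2.386e+38


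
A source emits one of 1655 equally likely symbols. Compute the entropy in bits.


H = log2(n) = log2(1655) = 10.6926

10.6926 bits


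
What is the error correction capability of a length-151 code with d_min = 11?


Correction capability = floor((d-1)/2) = floor((11-1)/2) = 5

5 errors


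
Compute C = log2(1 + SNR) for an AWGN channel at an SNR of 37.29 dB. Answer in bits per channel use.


SNR_linear = 10^(37.29/10) = 5357.9666; C = log2(1 + SNR_linear) = log2(1 + 5357.9666) = 12.3877

12.3877 bits/channel use


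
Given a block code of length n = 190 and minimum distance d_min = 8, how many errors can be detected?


Detection capability = d_min - 1 = 8 - 1 = 7

7 errors


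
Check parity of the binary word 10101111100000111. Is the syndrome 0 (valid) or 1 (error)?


Syndrome = XOR of all bits = 1 XOR 0 XOR 1 XOR 0 XOR 1 XOR 1 XOR 1 XOR 1 XOR 1 XOR 0 XOR 0 XOR 0 XOR 0 XOR 0 XOR 1 XOR 1 XOR 1 = 0

0


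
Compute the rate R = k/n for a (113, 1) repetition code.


Rate = k/n = 1/113

1/113


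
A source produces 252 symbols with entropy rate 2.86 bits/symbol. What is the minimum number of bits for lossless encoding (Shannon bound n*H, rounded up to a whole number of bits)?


Minimum bits >= n * H = 252 * 2.86 = 720.72, rounded up to a whole number of bits = 721

721 bits


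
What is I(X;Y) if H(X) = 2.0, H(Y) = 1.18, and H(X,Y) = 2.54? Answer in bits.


I(X;Y) = H(X) + H(Y) - H(X,Y) = 2.0 + 1.18 - 2.54 = 0.64

0.64 bits


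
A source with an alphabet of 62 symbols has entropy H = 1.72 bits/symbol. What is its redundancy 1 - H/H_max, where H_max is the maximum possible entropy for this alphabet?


H_max = log2(K) = log2(62) = 5.9542 bits/symbol. Redundancy = 1 - H/H_max = 1 - 1.72/5.9542 = 1 - 0.2889 = 0.7111

0.7111


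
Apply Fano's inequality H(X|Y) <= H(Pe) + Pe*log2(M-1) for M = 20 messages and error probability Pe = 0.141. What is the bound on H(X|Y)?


H(Pe) = -Pe*log2(Pe) - (1-Pe)*log2(1-Pe) = -0.141*log2(0.141) - 0.859*log2(0.859) = 0.398499 + 0.188353 = 0.5869. Pe*log2(M-1) = 0.141*log2(19) = 0.598958. Bound = H(Pe) + Pe*log2(M-1) = 0.398499 + 0.188353 + 0.598958 = 1.1858

1.1858 bits


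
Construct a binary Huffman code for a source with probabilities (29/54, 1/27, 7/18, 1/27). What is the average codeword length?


Huffman construction (repeatedly merge the two least-probable nodes; each merge adds 1 bit to every symbol beneath it): 1/27 + 1/27 = 2/27; 2/27 + 7/18 = 25/54; 25/54 + 29/54 = 1. Resulting codeword lengths (in the order the probabilities were given): (1, 3, 2, 3). L_avg = sum(p_i * l_i) = 29/54*1 + 1/27*3 + 7/18*2 + 1/27*3 = 83/54 = 1.537

1.537 bits


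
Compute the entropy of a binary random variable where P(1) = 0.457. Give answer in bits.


H = -p*log2(p) - (1-p)*log2(1-p). -0.457*log2(0.457) = 0.516288; -0.543*log2(0.543) = 0.478370. H = 0.516288 + 0.478370 = 0.9947

0.9947 bits


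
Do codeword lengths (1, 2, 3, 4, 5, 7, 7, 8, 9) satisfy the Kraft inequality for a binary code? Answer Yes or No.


Kraft sum = sum(2^(-l_i)) = 0.9902, need <= 1. Result: satisfied (a binary prefix-free code with these lengths exists)

Yes


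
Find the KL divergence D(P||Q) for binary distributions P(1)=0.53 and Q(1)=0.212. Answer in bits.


KL = p*log2(p/q) + (1-p)*log2((1-p)/(1-q)) = 0.53*log2(0.53/0.212) + 0.47*log2(0.47/0.788) = 0.3502

0.3502 bits


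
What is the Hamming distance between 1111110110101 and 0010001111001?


Count differing positions: ^ ^ . ^ ^ ^ ^ . . ^ ^ . . = 8 differences

8


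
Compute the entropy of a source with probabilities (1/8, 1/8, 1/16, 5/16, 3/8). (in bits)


H = -sum(p_i * log2(p_i)). Terms: -(1/8)*log2(1/8) = 0.375000; -(1/8)*log2(1/8) = 0.375000; -(1/16)*log2(1/16) = 0.250000; -(5/16)*log2(5/16) = 0.524397; -(3/8)*log2(3/8) = 0.530639. H = 0.375000 + 0.375000 + 0.250000 + 0.524397 + 0.530639 = 2.055

2.055 bits


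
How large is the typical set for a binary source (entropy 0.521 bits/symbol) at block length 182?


log2|A_typical| = nH = 182 * 0.521 = 94.822, so |A_typical| ~ 2^94.822 = 3.502e+28

3.502e+28


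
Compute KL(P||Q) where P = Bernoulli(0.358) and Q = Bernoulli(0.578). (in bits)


KL = p*log2(p/q) + (1-p)*log2((1-p)/(1-q)) = 0.358*log2(0.358/0.578) + 0.642*log2(0.642/0.422) = 0.1412

0.1412 bits


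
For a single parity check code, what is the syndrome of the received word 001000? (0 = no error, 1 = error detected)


Syndrome = XOR of all bits = 0 XOR 0 XOR 1 XOR 0 XOR 0 XOR 0 = 1

1


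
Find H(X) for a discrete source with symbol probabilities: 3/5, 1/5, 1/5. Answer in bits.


H = -sum(p_i * log2(p_i)). Terms: -(3/5)*log2(3/5) = 0.442179; -(1/5)*log2(1/5) = 0.464386; -(1/5)*log2(1/5) = 0.464386. H = 0.442179 + 0.464386 + 0.464386 = 1.371

1.371 bits


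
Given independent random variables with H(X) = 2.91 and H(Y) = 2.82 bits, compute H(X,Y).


For independent variables, H(X,Y) = H(X) + H(Y) = 2.91 + 2.82 = 5.73

5.73 bits


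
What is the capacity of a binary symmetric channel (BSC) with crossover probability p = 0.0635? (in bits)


H(p) = -p*log2(p) - (1-p)*log2(1-p) = -0.0635*log2(0.0635) - 0.9365*log2(0.9365) = 0.252546 + 0.088639 = 0.3412. C = 1 - H(p) = 1 - 0.3412 = 0.6588

0.6588 bits


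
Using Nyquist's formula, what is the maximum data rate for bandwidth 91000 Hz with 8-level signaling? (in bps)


Rate = 2 * B * log2(M) = 2 * 91000 * 3.0 = 546000.0

546000.0 bps


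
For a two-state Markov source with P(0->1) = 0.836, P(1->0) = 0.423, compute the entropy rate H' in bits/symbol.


Stationary distribution: pi_0 = p10/(p01+p10) = 0.336, pi_1 = 0.664. Entropy rate H' = pi_0*H(p01) + pi_1*H(p10) = 0.336*0.6438 + 0.664*0.9828 = 0.8689

0.8689 bits/symbol


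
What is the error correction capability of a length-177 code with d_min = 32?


Correction capability = floor((d-1)/2) = floor((32-1)/2) = 15

15 errors


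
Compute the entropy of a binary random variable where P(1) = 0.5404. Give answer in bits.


H = -p*log2(p) - (1-p)*log2(1-p). -0.5404*log2(0.5404) = 0.479821; -0.4596*log2(0.4596) = 0.515464. H = 0.479821 + 0.515464 = 0.9953

0.9953 bits


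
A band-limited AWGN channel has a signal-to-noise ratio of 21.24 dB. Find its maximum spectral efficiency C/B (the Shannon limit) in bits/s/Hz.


SNR_linear = 10^(21.24/10) = 133.0454; C/B = log2(1 + SNR_linear) = log2(1 + 133.0454) = 7.0666

7.0666 bits/s/Hz


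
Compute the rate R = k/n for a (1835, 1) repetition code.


Rate = k/n = 1/1835

1/1835


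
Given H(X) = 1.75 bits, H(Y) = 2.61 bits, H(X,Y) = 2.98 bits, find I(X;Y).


I(X;Y) = H(X) + H(Y) - H(X,Y) = 1.75 + 2.61 - 2.98 = 1.38

1.38 bits


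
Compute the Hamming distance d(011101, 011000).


Count differing positions: . . . ^ . ^ = 2 differences

2


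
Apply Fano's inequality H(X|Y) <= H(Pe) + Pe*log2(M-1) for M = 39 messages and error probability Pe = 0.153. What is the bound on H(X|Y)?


H(Pe) = -Pe*log2(Pe) - (1-Pe)*log2(1-Pe) = -0.153*log2(0.153) - 0.847*log2(0.847) = 0.414385 + 0.202913 = 0.6173. Pe*log2(M-1) = 0.153*log2(38) = 0.802933. Bound = H(Pe) + Pe*log2(M-1) = 0.414385 + 0.202913 + 0.802933 = 1.4202

1.4202 bits


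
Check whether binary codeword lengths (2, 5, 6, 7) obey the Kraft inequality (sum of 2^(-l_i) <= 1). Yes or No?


Kraft sum = sum(2^(-l_i)) = 0.3047, need <= 1. Result: satisfied (a binary prefix-free code with these lengths exists)

Yes


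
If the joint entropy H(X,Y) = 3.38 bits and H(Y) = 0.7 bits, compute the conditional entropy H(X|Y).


H(X|Y) = H(X,Y) - H(Y) = 3.38 - 0.7 = 2.68

2.68 bits


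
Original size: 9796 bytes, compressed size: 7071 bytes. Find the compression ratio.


Ratio = original / compressed = 9796 / 7071 = 1.3854

1.3854


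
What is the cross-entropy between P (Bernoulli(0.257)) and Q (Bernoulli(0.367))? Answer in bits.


H(P,Q) = -p*log2(q) - (1-p)*log2(1-q). -0.257*log2(0.367) = 0.371660; -0.743*log2(0.633) = 0.490174. H(P,Q) = 0.371660 + 0.490174 = 0.8618

0.8618 bits


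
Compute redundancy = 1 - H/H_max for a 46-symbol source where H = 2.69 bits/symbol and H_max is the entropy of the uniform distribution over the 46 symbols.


H_max = log2(K) = log2(46) = 5.5236 bits/symbol. Redundancy = 1 - H/H_max = 1 - 2.69/5.5236 = 1 - 0.487 = 0.513

0.513


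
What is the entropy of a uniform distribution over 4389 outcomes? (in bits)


H = log2(n) = log2(4389) = 12.0997

12.0997 bits


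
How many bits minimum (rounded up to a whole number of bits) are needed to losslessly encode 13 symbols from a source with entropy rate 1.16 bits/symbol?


Minimum bits >= n * H = 13 * 1.16 = 15.08, rounded up to a whole number of bits = 16

16 bits


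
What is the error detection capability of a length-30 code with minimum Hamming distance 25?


Detection capability = d_min - 1 = 25 - 1 = 24

24 errors


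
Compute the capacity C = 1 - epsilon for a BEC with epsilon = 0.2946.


C = 1 - epsilon = 1 - 0.2946 = 0.7054

0.7054 bits


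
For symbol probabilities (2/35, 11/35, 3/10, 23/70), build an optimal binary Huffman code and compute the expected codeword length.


Huffman construction (repeatedly merge the two least-probable nodes; each merge adds 1 bit to every symbol beneath it): 2/35 + 3/10 = 5/14; 11/35 + 23/70 = 9/14; 5/14 + 9/14 = 1. Resulting codeword lengths (in the order the probabilities were given): (2, 2, 2, 2). L_avg = sum(p_i * l_i) = 2/35*2 + 11/35*2 + 3/10*2 + 23/70*2 = 2

2.0 bits


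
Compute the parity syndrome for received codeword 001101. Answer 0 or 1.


Syndrome = XOR of all bits = 0 XOR 0 XOR 1 XOR 1 XOR 0 XOR 1 = 1

1


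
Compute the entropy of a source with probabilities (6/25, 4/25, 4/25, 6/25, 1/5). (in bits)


H = -sum(p_i * log2(p_i)). Terms: -(6/25)*log2(6/25) = 0.494134; -(4/25)*log2(4/25) = 0.423017; -(4/25)*log2(4/25) = 0.423017; -(6/25)*log2(6/25) = 0.494134; -(1/5)*log2(1/5) = 0.464386. H = 0.494134 + 0.423017 + 0.423017 + 0.494134 + 0.464386 = 2.2987

2.2987 bits


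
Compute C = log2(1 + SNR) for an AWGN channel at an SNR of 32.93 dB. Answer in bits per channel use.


SNR_linear = 10^(32.93/10) = 1963.3603; C = log2(1 + SNR_linear) = log2(1 + 1963.3603) = 10.9398

10.9398 bits/channel use


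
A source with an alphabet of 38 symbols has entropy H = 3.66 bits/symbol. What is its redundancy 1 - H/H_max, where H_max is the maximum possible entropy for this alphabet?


H_max = log2(K) = log2(38) = 5.2479 bits/symbol. Redundancy = 1 - H/H_max = 1 - 3.66/5.2479 = 1 - 0.6974 = 0.3026

0.3026


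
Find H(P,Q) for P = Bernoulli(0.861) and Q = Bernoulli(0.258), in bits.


H(P,Q) = -p*log2(q) - (1-p)*log2(1-q). -0.861*log2(0.258) = 1.682874; -0.139*log2(0.742) = 0.059841. H(P,Q) = 1.682874 + 0.059841 = 1.7427

1.7427 bits


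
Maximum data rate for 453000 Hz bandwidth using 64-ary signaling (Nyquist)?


Rate = 2 * B * log2(M) = 2 * 453000 * 6.0 = 5436000.0

5436000.0 bps


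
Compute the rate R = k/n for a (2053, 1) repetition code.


Rate = k/n = 1/2053

1/2053


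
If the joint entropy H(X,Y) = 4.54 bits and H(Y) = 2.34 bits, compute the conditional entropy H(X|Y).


H(X|Y) = H(X,Y) - H(Y) = 4.54 - 2.34 = 2.2

2.2 bits


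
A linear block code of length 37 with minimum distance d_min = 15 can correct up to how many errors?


Correction capability = floor((d-1)/2) = floor((15-1)/2) = 7

7 errors


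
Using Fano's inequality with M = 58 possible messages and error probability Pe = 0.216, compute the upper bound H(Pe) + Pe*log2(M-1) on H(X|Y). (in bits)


H(Pe) = -Pe*log2(Pe) - (1-Pe)*log2(1-Pe) = -0.216*log2(0.216) - 0.784*log2(0.784) = 0.477554 + 0.275242 = 0.7528. Pe*log2(M-1) = 0.216*log2(57) = 1.259904. Bound = H(Pe) + Pe*log2(M-1) = 0.477554 + 0.275242 + 1.259904 = 2.0127

2.0127 bits


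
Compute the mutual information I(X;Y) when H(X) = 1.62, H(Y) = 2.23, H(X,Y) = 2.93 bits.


I(X;Y) = H(X) + H(Y) - H(X,Y) = 1.62 + 2.23 - 2.93 = 0.92

0.92 bits


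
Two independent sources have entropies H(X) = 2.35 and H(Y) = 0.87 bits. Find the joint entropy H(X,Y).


For independent variables, H(X,Y) = H(X) + H(Y) = 2.35 + 0.87 = 3.22

3.22 bits


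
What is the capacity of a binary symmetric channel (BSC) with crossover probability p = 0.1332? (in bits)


H(p) = -p*log2(p) - (1-p)*log2(1-p) = -0.1332*log2(0.1332) - 0.8668*log2(0.8668) = 0.387390 + 0.178759 = 0.5661. C = 1 - H(p) = 1 - 0.5661 = 0.4339

0.4339 bits


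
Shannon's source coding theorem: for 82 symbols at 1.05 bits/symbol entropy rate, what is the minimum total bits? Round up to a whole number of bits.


Minimum bits >= n * H = 82 * 1.05 = 86.1, rounded up to a whole number of bits = 87

87 bits


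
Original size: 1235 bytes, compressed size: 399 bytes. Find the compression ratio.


Ratio = original / compressed = 1235 / 399 = 3.0952

3.0952


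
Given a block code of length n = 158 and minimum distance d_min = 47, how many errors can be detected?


Detection capability = d_min - 1 = 47 - 1 = 46

46 errors


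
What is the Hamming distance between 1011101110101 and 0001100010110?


Count differing positions: ^ . ^ . . . ^ ^ . . . ^ ^ = 6 differences

6


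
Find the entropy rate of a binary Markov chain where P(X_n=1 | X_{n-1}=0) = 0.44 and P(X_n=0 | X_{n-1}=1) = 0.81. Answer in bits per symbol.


Stationary distribution: pi_0 = p10/(p01+p10) = 0.648, pi_1 = 0.352. Entropy rate H' = pi_0*H(p01) + pi_1*H(p10) = 0.648*0.9896 + 0.352*0.7015 = 0.8882

0.8882 bits/symbol


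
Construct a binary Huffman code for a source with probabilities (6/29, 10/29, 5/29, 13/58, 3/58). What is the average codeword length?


Huffman construction (repeatedly merge the two least-probable nodes; each merge adds 1 bit to every symbol beneath it): 3/58 + 5/29 = 13/58; 6/29 + 13/58 = 25/58; 13/58 + 10/29 = 33/58; 25/58 + 33/58 = 1. Resulting codeword lengths (in the order the probabilities were given): (2, 2, 3, 2, 3). L_avg = sum(p_i * l_i) = 6/29*2 + 10/29*2 + 5/29*3 + 13/58*2 + 3/58*3 = 129/58 = 2.2241

2.2241 bits


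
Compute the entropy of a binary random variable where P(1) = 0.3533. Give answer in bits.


H = -p*log2(p) - (1-p)*log2(1-p). -0.3533*log2(0.3533) = 0.530315; -0.6467*log2(0.6467) = 0.406665. H = 0.530315 + 0.406665 = 0.937

0.937 bits


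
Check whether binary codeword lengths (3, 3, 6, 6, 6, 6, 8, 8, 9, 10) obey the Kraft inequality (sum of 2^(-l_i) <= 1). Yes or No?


Kraft sum = sum(2^(-l_i)) = 0.3232, need <= 1. Result: satisfied (a binary prefix-free code with these lengths exists)

Yes


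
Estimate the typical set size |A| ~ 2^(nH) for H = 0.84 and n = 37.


log2|A_typical| = nH = 37 * 0.84 = 31.08, so |A_typical| ~ 2^31.08 = 2.270e+09

2.270e+09


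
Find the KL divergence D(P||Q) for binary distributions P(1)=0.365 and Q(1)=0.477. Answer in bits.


KL = p*log2(p/q) + (1-p)*log2((1-p)/(1-q)) = 0.365*log2(0.365/0.477) + 0.635*log2(0.635/0.523) = 0.0368

0.0368 bits


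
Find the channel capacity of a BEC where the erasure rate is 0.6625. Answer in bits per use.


C = 1 - epsilon = 1 - 0.6625 = 0.3375

0.3375 bits


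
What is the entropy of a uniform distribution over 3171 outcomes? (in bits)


H = log2(n) = log2(3171) = 11.6307

11.6307 bits


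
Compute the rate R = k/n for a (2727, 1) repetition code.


Rate = k/n = 1/2727

1/2727


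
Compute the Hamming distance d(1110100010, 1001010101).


Count differing positions: . ^ ^ ^ ^ ^ . ^ ^ ^ = 8 differences

8


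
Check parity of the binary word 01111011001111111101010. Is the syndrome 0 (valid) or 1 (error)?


Syndrome = XOR of all bits = 0 XOR 1 XOR 1 XOR 1 XOR 1 XOR 0 XOR 1 XOR 1 XOR 0 XOR 0 XOR 1 XOR 1 XOR 1 XOR 1 XOR 1 XOR 1 XOR 1 XOR 1 XOR 0 XOR 1 XOR 0 XOR 1 XOR 0 = 0

0


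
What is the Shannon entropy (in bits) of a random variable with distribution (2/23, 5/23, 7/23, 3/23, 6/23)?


H = -sum(p_i * log2(p_i)). Terms: -(2/23)*log2(2/23) = 0.306397; -(5/23)*log2(5/23) = 0.478616; -(7/23)*log2(7/23) = 0.522324; -(3/23)*log2(3/23) = 0.383296; -(6/23)*log2(6/23) = 0.505722. H = 0.306397 + 0.478616 + 0.522324 + 0.383296 + 0.505722 = 2.1964

2.1964 bits


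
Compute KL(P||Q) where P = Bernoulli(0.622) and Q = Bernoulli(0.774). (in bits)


KL = p*log2(p/q) + (1-p)*log2((1-p)/(1-q)) = 0.622*log2(0.622/0.774) + 0.378*log2(0.378/0.226) = 0.0843

0.0843 bits


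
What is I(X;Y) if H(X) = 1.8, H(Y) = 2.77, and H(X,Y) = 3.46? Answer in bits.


I(X;Y) = H(X) + H(Y) - H(X,Y) = 1.8 + 2.77 - 3.46 = 1.11

1.11 bits


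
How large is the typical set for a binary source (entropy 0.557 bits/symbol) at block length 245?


log2|A_typical| = nH = 245 * 0.557 = 136.465, so |A_typical| ~ 2^136.465 = 1.202e+41

1.202e+41


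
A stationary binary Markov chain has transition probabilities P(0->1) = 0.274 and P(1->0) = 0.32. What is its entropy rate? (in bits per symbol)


Stationary distribution: pi_0 = p10/(p01+p10) = 0.5387, pi_1 = 0.4613. Entropy rate H' = pi_0*H(p01) + pi_1*H(p10) = 0.5387*0.8471 + 0.4613*0.9044 = 0.8735

0.8735 bits/symbol


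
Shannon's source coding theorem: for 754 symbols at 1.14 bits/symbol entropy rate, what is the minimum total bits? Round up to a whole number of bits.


Minimum bits >= n * H = 754 * 1.14 = 859.56, rounded up to a whole number of bits = 860

860 bits


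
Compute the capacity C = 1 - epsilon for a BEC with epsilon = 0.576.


C = 1 - epsilon = 1 - 0.576 = 0.424

0.424 bits


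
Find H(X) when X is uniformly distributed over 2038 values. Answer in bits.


H = log2(n) = log2(2038) = 10.9929

10.9929 bits


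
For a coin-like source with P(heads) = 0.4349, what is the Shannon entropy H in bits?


H = -p*log2(p) - (1-p)*log2(1-p). -0.4349*log2(0.4349) = 0.522421; -0.5651*log2(0.5651) = 0.465316. H = 0.522421 + 0.465316 = 0.9877

0.9877 bits


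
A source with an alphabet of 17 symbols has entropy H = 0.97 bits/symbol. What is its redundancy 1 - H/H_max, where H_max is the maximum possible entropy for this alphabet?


H_max = log2(K) = log2(17) = 4.0875 bits/symbol. Redundancy = 1 - H/H_max = 1 - 0.97/4.0875 = 1 - 0.2373 = 0.7627

0.7627


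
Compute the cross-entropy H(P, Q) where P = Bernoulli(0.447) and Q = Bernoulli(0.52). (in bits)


H(P,Q) = -p*log2(q) - (1-p)*log2(1-q). -0.447*log2(0.52) = 0.421707; -0.553*log2(0.48) = 0.585568. H(P,Q) = 0.421707 + 0.585568 = 1.0073

1.0073 bits


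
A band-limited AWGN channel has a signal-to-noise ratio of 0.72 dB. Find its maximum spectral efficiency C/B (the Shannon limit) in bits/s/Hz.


SNR_linear = 10^(0.72/10) = 1.1803; C/B = log2(1 + SNR_linear) = log2(1 + 1.1803) = 1.1245

1.1245 bits/s/Hz


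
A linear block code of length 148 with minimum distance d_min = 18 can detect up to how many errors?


Detection capability = d_min - 1 = 18 - 1 = 17

17 errors


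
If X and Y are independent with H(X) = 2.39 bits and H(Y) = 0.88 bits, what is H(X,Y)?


For independent variables, H(X,Y) = H(X) + H(Y) = 2.39 + 0.88 = 3.27

3.27 bits


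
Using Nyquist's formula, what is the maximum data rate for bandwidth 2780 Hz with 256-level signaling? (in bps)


Rate = 2 * B * log2(M) = 2 * 2780 * 8.0 = 44480.0

44480.0 bps


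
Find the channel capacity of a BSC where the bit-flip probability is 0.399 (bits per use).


H(p) = -p*log2(p) - (1-p)*log2(1-p) = -0.399*log2(0.399) - 0.601*log2(0.601) = 0.528890 + 0.441472 = 0.9704. C = 1 - H(p) = 1 - 0.9704 = 0.0296

0.0296 bits


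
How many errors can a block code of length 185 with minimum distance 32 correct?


Correction capability = floor((d-1)/2) = floor((32-1)/2) = 15

15 errors


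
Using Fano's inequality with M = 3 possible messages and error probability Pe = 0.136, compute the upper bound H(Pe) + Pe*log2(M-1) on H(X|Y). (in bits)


H(Pe) = -Pe*log2(Pe) - (1-Pe)*log2(1-Pe) = -0.136*log2(0.136) - 0.864*log2(0.864) = 0.391452 + 0.182215 = 0.5737. Pe*log2(M-1) = 0.136*log2(2) = 0.136000. Bound = H(Pe) + Pe*log2(M-1) = 0.391452 + 0.182215 + 0.136000 = 0.7097

0.7097 bits


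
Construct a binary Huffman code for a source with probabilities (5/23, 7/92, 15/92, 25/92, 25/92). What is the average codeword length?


Huffman construction (repeatedly merge the two least-probable nodes; each merge adds 1 bit to every symbol beneath it): 7/92 + 15/92 = 11/46; 5/23 + 11/46 = 21/46; 25/92 + 25/92 = 25/46; 21/46 + 25/46 = 1. Resulting codeword lengths (in the order the probabilities were given): (2, 3, 3, 2, 2). L_avg = sum(p_i * l_i) = 5/23*2 + 7/92*3 + 15/92*3 + 25/92*2 + 25/92*2 = 103/46 = 2.2391

2.2391 bits


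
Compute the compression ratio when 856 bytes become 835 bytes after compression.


Ratio = original / compressed = 856 / 835 = 1.0251

1.0251


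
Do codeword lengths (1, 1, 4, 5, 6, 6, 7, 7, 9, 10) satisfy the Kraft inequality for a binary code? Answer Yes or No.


Kraft sum = sum(2^(-l_i)) = 1.1436, need <= 1. Result: violated (a binary prefix-free code with these lengths cannot exist)

No


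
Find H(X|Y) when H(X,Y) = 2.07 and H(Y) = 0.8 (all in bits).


H(X|Y) = H(X,Y) - H(Y) = 2.07 - 0.8 = 1.27

1.27 bits


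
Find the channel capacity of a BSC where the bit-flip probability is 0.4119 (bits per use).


H(p) = -p*log2(p) - (1-p)*log2(1-p) = -0.4119*log2(0.4119) - 0.5881*log2(0.5881) = 0.527081 + 0.450406 = 0.9775. C = 1 - H(p) = 1 - 0.9775 = 0.0225

0.0225 bits


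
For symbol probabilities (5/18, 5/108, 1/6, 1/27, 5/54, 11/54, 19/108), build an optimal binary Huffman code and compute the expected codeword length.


Huffman construction (repeatedly merge the two least-probable nodes; each merge adds 1 bit to every symbol beneath it): 1/27 + 5/108 = 1/12; 1/12 + 5/54 = 19/108; 1/6 + 19/108 = 37/108; 19/108 + 11/54 = 41/108; 5/18 + 37/108 = 67/108; 41/108 + 67/108 = 1. Resulting codeword lengths (in the order the probabilities were given): (2, 4, 3, 4, 3, 2, 3). L_avg = sum(p_i * l_i) = 5/18*2 + 5/108*4 + 1/6*3 + 1/27*4 + 5/54*3 + 11/54*2 + 19/108*3 = 281/108 = 2.6019

2.6019 bits


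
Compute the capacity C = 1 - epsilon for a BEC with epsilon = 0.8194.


C = 1 - epsilon = 1 - 0.8194 = 0.1806

0.1806 bits


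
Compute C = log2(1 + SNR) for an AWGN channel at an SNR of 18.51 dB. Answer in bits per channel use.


SNR_linear = 10^(18.51/10) = 70.9578; C = log2(1 + SNR_linear) = log2(1 + 70.9578) = 6.1691

6.1691 bits/channel use


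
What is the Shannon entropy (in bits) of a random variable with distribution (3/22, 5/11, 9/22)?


H = -sum(p_i * log2(p_i)). Terms: -(3/22)*log2(3/22) = 0.391973; -(5/11)*log2(5/11) = 0.517047; -(9/22)*log2(9/22) = 0.527525. H = 0.391973 + 0.517047 + 0.527525 = 1.4365

1.4365 bits


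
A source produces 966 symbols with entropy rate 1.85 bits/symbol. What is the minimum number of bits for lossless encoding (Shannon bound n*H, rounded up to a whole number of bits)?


Minimum bits >= n * H = 966 * 1.85 = 1787.1, rounded up to a whole number of bits = 1788

1788 bits


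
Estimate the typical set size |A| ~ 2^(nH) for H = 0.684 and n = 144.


log2|A_typical| = nH = 144 * 0.684 = 98.496, so |A_typical| ~ 2^98.496 = 4.469e+29

4.469e+29


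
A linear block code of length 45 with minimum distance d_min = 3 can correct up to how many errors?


Correction capability = floor((d-1)/2) = floor((3-1)/2) = 1

1 errors


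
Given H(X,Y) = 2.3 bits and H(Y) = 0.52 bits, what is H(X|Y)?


H(X|Y) = H(X,Y) - H(Y) = 2.3 - 0.52 = 1.78

1.78 bits


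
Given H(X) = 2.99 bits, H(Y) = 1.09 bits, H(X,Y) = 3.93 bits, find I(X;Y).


I(X;Y) = H(X) + H(Y) - H(X,Y) = 2.99 + 1.09 - 3.93 = 0.15

0.15 bits


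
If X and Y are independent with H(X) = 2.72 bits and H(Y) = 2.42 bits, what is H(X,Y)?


For independent variables, H(X,Y) = H(X) + H(Y) = 2.72 + 2.42 = 5.14

5.14 bits


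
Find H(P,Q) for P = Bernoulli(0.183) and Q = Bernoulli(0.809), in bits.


H(P,Q) = -p*log2(q) - (1-p)*log2(1-q). -0.183*log2(0.809) = 0.055959; -0.817*log2(0.191) = 1.951286. H(P,Q) = 0.055959 + 1.951286 = 2.0072

2.0072 bits


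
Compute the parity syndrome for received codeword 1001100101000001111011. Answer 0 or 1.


Syndrome = XOR of all bits = 1 XOR 0 XOR 0 XOR 1 XOR 1 XOR 0 XOR 0 XOR 1 XOR 0 XOR 1 XOR 0 XOR 0 XOR 0 XOR 0 XOR 0 XOR 1 XOR 1 XOR 1 XOR 1 XOR 0 XOR 1 XOR 1 = 1

1


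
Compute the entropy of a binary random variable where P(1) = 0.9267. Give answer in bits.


H = -p*log2(p) - (1-p)*log2(1-p). -0.9267*log2(0.9267) = 0.101775; -0.0733*log2(0.0733) = 0.276344. H = 0.101775 + 0.276344 = 0.3781

0.3781 bits


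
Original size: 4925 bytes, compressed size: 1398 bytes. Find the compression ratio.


Ratio = original / compressed = 4925 / 1398 = 3.5229

3.5229


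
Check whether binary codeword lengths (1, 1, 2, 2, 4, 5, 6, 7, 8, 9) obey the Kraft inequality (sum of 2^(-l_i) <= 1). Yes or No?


Kraft sum = sum(2^(-l_i)) = 1.623, need <= 1. Result: violated (a binary prefix-free code with these lengths cannot exist)

No
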